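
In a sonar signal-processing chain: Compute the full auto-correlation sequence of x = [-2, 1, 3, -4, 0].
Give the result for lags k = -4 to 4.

r_xx[k] = sum_m x[m]*x[m+k], indexed from 0, for k = -4 to 4:
  r_xx[-4] = x[4]*x[0] = 0
  r_xx[-3] = x[3]*x[0] + x[4]*x[1] = 8
  r_xx[-2] = x[2]*x[0] + x[3]*x[1] + x[4]*x[2] = -10
  r_xx[-1] = x[1]*x[0] + x[2]*x[1] + x[3]*x[2] + x[4]*x[3] = -11
  r_xx[0] = x[0]*x[0] + x[1]*x[1] + x[2]*x[2] + x[3]*x[3] + x[4]*x[4] = 30
  r_xx[1] = x[0]*x[1] + x[1]*x[2] + x[2]*x[3] + x[3]*x[4] = -11
  r_xx[2] = x[0]*x[2] + x[1]*x[3] + x[2]*x[4] = -10
  r_xx[3] = x[0]*x[3] + x[1]*x[4] = 8
  r_xx[4] = x[0]*x[4] = 0
r_xx = [0, 8, -10, -11, 30, -11, -10, 8, 0]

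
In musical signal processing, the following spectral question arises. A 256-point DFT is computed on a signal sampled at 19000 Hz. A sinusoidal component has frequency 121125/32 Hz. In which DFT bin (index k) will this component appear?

DFT frequency resolution = f_s/N = 19000/256 = 2375/32 Hz
Bin index k = f_signal / resolution = 121125/32 / 2375/32 = 51
The signal frequency 121125/32 Hz falls in DFT bin k = 51.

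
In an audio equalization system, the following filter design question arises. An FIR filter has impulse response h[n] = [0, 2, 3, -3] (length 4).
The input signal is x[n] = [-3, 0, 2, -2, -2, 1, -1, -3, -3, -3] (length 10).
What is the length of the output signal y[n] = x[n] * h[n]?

For linear convolution, the output length is:
len(y) = len(x) + len(h) - 1 = 10 + 4 - 1 = 13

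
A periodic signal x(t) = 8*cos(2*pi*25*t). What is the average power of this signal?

Average power of A*cos(wt) is A^2/2.
P = 8^2 / 2 = 64/2 = 32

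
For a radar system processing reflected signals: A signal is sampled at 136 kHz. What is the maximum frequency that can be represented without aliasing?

The maximum frequency that can be represented without aliasing
is the Nyquist frequency: f_max = f_s / 2 = 136 kHz / 2 = 68 kHz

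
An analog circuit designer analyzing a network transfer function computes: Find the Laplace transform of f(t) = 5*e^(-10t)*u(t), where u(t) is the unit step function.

Standard Laplace transform pair:
e^(-at)*u(t) <-> 1/(s+a)
With a = 10: L{5*e^(-10t)*u(t)} = 5/(s+10), ROC: Re(s) > -10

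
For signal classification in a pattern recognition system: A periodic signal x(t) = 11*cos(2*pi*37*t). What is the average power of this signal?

Average power of A*cos(wt) is A^2/2.
P = 11^2 / 2 = 121/2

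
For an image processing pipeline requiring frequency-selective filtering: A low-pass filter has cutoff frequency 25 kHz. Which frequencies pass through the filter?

A low-pass filter passes all frequencies below the cutoff frequency 25 kHz and attenuates higher frequencies.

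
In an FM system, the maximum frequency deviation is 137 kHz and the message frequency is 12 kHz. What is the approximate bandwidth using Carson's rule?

Carson's rule: BW = 2*(delta_f + f_m)
= 2*(137 + 12) kHz = 298 kHz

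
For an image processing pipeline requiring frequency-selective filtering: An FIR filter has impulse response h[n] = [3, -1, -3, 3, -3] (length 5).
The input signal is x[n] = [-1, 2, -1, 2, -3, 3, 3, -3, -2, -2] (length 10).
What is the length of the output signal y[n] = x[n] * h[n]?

For linear convolution, the output length is:
len(y) = len(x) + len(h) - 1 = 10 + 5 - 1 = 14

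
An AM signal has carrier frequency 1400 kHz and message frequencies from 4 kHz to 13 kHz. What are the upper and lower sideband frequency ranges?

Upper sideband (USB) = fc + [fm_low, fm_high] = 1400 + [4, 13] = [1404, 1413] kHz
Lower sideband (LSB) = fc - [fm_high, fm_low] = 1400 - [13, 4] = [1387, 1396] kHz
Total occupied spectrum: 1387 kHz to 1413 kHz (plus carrier at 1400 kHz)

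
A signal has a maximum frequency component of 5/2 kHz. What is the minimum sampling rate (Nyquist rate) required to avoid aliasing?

By the Nyquist-Shannon sampling theorem,
the minimum sampling rate (Nyquist rate) must be at least 2 * f_max.
Nyquist rate = 2 * 5/2 kHz = 5 kHz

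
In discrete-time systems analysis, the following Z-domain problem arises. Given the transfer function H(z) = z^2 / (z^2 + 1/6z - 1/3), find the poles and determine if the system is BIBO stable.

Poles are roots of the denominator: z^2 + 1/6z - 1/3 = 0.
Quadratic formula: z = [-(1/6) +/- sqrt((1/6)^2 - 4*(-1/3))] / 2
Discriminant = 1/36 + 4/3 = 49/36; sqrt = 7/6.
z = (-1/6 +/- 7/6) / 2 => z = 1/2 or z = -2/3.
|p1| = 1/2, |p2| = 2/3.
For BIBO stability, all poles must lie inside the unit circle (|p| < 1).
System is STABLE since both |p| < 1.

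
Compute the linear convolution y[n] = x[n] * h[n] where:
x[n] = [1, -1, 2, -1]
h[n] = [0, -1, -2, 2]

y[n] = sum_k x[k]*h[n-k]. Output length = len(x) + len(h) - 1 = 4 + 4 - 1 = 7.
y[0] = 1*0 = 0
y[1] = -1*0 + 1*-1 = -1
y[2] = 2*0 + -1*-1 + 1*-2 = -1
y[3] = -1*0 + 2*-1 + -1*-2 + 1*2 = 2
y[4] = -1*-1 + 2*-2 + -1*2 = -5
y[5] = -1*-2 + 2*2 = 6
y[6] = -1*2 = -2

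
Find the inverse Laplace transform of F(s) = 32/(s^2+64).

Standard pair: w/(s^2+w^2) <-> sin(wt)*u(t)
Recognize w^2 = 64, so w = 8; numerator 32 = 4*8.
f(t) = 4*sin(8t)*u(t)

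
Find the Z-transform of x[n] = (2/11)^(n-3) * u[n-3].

Time-shifting property: if X(z) = Z{x[n]}, then Z{x[n-d]} = z^(-d) * X(z)
X(z) = z/(z - 2/11) for x[n] = (2/11)^n * u[n]
Z{x[n-3]} = z^(-3) * z/(z - 2/11) = z^(-2)/(z - 2/11)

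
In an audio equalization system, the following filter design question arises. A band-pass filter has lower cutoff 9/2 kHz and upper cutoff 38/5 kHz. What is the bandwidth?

Bandwidth = f_high - f_low
= 38/5 kHz - 9/2 kHz = 31/10 kHz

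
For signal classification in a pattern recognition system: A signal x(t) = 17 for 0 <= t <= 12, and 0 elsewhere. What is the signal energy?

Energy = integral of |x(t)|^2 dt over the signal duration
= 17^2 * 12 = 289 * 12 = 3468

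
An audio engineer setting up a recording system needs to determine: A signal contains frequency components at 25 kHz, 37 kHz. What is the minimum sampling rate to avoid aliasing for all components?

The highest frequency component is f_max = 37 kHz.
Nyquist rate = 2 * f_max = 2 * 37 kHz = 74 kHz.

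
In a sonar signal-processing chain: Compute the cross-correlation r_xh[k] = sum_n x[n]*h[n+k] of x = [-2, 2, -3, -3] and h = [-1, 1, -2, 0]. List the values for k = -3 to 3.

Both sequences indexed from 0 and zero outside their support.
Lags with overlap: k = -3 to 3.
  r_xh[-3] = x[3]*h[0] = 3
  r_xh[-2] = x[2]*h[0] + x[3]*h[1] = 0
  r_xh[-1] = x[1]*h[0] + x[2]*h[1] + x[3]*h[2] = 1
  r_xh[0] = x[0]*h[0] + x[1]*h[1] + x[2]*h[2] + x[3]*h[3] = 10
  r_xh[1] = x[0]*h[1] + x[1]*h[2] + x[2]*h[3] = -6
  r_xh[2] = x[0]*h[2] + x[1]*h[3] = 4
  r_xh[3] = x[0]*h[3] = 0
r_xh = [3, 0, 1, 10, -6, 4, 0] (for k = -3, ..., 3)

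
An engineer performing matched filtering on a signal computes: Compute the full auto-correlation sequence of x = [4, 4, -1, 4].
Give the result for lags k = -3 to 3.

r_xx[k] = sum_m x[m]*x[m+k], indexed from 0, for k = -3 to 3:
  r_xx[-3] = x[3]*x[0] = 16
  r_xx[-2] = x[2]*x[0] + x[3]*x[1] = 12
  r_xx[-1] = x[1]*x[0] + x[2]*x[1] + x[3]*x[2] = 8
  r_xx[0] = x[0]*x[0] + x[1]*x[1] + x[2]*x[2] + x[3]*x[3] = 49
  r_xx[1] = x[0]*x[1] + x[1]*x[2] + x[2]*x[3] = 8
  r_xx[2] = x[0]*x[2] + x[1]*x[3] = 12
  r_xx[3] = x[0]*x[3] = 16
r_xx = [16, 12, 8, 49, 8, 12, 16]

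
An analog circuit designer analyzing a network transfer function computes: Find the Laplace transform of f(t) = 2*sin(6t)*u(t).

Standard pair: sin(wt)*u(t) <-> w/(s^2+w^2)
With w = 6: L{2*sin(6t)*u(t)} = 12/(s^2+36)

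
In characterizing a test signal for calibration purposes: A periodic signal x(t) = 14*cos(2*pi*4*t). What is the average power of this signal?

Average power of A*cos(wt) is A^2/2.
P = 14^2 / 2 = 196/2 = 98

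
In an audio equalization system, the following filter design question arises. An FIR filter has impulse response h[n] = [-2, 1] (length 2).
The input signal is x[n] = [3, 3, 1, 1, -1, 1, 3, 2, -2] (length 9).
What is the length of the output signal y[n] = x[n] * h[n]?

For linear convolution, the output length is:
len(y) = len(x) + len(h) - 1 = 9 + 2 - 1 = 10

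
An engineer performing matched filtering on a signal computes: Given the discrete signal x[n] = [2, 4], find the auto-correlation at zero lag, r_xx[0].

The auto-correlation at zero lag r_xx[0] equals the signal energy.
r_xx[0] = sum of x[n]^2 = 2^2 + 4^2
= 4 + 16 = 20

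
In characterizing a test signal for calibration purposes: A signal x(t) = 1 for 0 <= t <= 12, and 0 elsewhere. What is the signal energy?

Energy = integral of |x(t)|^2 dt over the signal duration
= 1^2 * 12 = 1 * 12 = 12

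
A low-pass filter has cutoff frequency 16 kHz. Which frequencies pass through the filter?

A low-pass filter passes all frequencies below the cutoff frequency 16 kHz and attenuates higher frequencies.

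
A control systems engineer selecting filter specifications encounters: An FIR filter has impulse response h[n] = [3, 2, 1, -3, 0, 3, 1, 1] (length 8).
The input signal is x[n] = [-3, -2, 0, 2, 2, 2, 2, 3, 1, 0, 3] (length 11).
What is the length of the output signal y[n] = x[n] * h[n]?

For linear convolution, the output length is:
len(y) = len(x) + len(h) - 1 = 11 + 8 - 1 = 18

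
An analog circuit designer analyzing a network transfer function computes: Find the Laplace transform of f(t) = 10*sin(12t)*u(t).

Standard pair: sin(wt)*u(t) <-> w/(s^2+w^2)
With w = 12: L{10*sin(12t)*u(t)} = 120/(s^2+144)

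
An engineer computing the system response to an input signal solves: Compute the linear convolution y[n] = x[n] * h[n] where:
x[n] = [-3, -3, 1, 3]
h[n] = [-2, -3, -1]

y[n] = sum_k x[k]*h[n-k]. Output length = len(x) + len(h) - 1 = 4 + 3 - 1 = 6.
y[0] = -3*-2 = 6
y[1] = -3*-2 + -3*-3 = 15
y[2] = 1*-2 + -3*-3 + -3*-1 = 10
y[3] = 3*-2 + 1*-3 + -3*-1 = -6
y[4] = 3*-3 + 1*-1 = -10
y[5] = 3*-1 = -3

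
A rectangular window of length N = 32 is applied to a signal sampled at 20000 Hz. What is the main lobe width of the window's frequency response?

For a rectangular window of length N,
the main lobe width in frequency is 2*f_s/N.
= 2*20000/32 = 1250 Hz
This determines the minimum frequency separation for resolving two sinusoids.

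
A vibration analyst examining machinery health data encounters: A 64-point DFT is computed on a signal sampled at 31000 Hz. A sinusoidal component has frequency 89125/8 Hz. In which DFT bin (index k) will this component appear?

DFT frequency resolution = f_s/N = 31000/64 = 3875/8 Hz
Bin index k = f_signal / resolution = 89125/8 / 3875/8 = 23
The signal frequency 89125/8 Hz falls in DFT bin k = 23.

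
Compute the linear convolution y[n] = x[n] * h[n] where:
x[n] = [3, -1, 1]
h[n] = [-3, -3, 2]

y[n] = sum_k x[k]*h[n-k]. Output length = len(x) + len(h) - 1 = 3 + 3 - 1 = 5.
y[0] = 3*-3 = -9
y[1] = -1*-3 + 3*-3 = -6
y[2] = 1*-3 + -1*-3 + 3*2 = 6
y[3] = 1*-3 + -1*2 = -5
y[4] = 1*2 = 2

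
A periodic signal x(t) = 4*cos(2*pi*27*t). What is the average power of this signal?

Average power of A*cos(wt) is A^2/2.
P = 4^2 / 2 = 16/2 = 8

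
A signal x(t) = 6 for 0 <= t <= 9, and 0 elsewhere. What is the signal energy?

Energy = integral of |x(t)|^2 dt over the signal duration
= 6^2 * 9 = 36 * 9 = 324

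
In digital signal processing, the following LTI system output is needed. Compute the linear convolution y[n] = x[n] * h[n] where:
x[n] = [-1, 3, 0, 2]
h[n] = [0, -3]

y[n] = sum_k x[k]*h[n-k]. Output length = len(x) + len(h) - 1 = 4 + 2 - 1 = 5.
y[0] = -1*0 = 0
y[1] = 3*0 + -1*-3 = 3
y[2] = 0*0 + 3*-3 = -9
y[3] = 2*0 + 0*-3 = 0
y[4] = 2*-3 = -6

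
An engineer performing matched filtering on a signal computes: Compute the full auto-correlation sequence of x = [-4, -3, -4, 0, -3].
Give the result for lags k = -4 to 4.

r_xx[k] = sum_m x[m]*x[m+k], indexed from 0, for k = -4 to 4:
  r_xx[-4] = x[4]*x[0] = 12
  r_xx[-3] = x[3]*x[0] + x[4]*x[1] = 9
  r_xx[-2] = x[2]*x[0] + x[3]*x[1] + x[4]*x[2] = 28
  r_xx[-1] = x[1]*x[0] + x[2]*x[1] + x[3]*x[2] + x[4]*x[3] = 24
  r_xx[0] = x[0]*x[0] + x[1]*x[1] + x[2]*x[2] + x[3]*x[3] + x[4]*x[4] = 50
  r_xx[1] = x[0]*x[1] + x[1]*x[2] + x[2]*x[3] + x[3]*x[4] = 24
  r_xx[2] = x[0]*x[2] + x[1]*x[3] + x[2]*x[4] = 28
  r_xx[3] = x[0]*x[3] + x[1]*x[4] = 9
  r_xx[4] = x[0]*x[4] = 12
r_xx = [12, 9, 28, 24, 50, 24, 28, 9, 12]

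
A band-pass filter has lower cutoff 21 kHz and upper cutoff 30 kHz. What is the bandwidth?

Bandwidth = f_high - f_low
= 30 kHz - 21 kHz = 9 kHz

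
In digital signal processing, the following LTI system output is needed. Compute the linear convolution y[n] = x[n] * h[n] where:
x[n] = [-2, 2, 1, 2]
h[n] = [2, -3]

y[n] = sum_k x[k]*h[n-k]. Output length = len(x) + len(h) - 1 = 4 + 2 - 1 = 5.
y[0] = -2*2 = -4
y[1] = 2*2 + -2*-3 = 10
y[2] = 1*2 + 2*-3 = -4
y[3] = 2*2 + 1*-3 = 1
y[4] = 2*-3 = -6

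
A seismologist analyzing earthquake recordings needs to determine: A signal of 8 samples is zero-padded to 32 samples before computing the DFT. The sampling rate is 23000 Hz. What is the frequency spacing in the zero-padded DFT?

Original DFT: N = 8, resolution = f_s/N = 23000/8 = 2875 Hz
Zero-padded DFT: N = 32, resolution = f_s/N = 23000/32 = 2875/4 Hz
Zero-padding interpolates the spectrum (finer frequency grid)
but does NOT improve the true spectral resolution (ability to resolve close frequencies).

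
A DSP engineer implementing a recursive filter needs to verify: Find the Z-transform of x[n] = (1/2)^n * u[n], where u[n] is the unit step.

The Z-transform of a^n * u[n] is z/(z-a) for |z| > |a|.
Here a = 1/2, so X(z) = z/(z - (1/2)) = 2z/(2z - 1)
ROC: |z| > 1/2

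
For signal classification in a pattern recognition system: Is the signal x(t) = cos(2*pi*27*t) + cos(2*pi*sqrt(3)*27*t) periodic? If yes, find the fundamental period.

f1 = 27 Hz, f2 = 27*sqrt(3) Hz
Ratio f2/f1 = sqrt(3), which is irrational.
Since the frequency ratio is irrational, no common period exists.
The signal is not periodic.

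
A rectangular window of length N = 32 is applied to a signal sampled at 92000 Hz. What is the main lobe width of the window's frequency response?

For a rectangular window of length N,
the main lobe width in frequency is 2*f_s/N.
= 2*92000/32 = 5750 Hz
This determines the minimum frequency separation for resolving two sinusoids.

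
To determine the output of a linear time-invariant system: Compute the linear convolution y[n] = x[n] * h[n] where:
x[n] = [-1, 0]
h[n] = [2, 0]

y[n] = sum_k x[k]*h[n-k]. Output length = len(x) + len(h) - 1 = 2 + 2 - 1 = 3.
y[0] = -1*2 = -2
y[1] = 0*2 + -1*0 = 0
y[2] = 0*0 = 0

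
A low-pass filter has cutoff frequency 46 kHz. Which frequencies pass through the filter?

A low-pass filter passes all frequencies below the cutoff frequency 46 kHz and attenuates higher frequencies.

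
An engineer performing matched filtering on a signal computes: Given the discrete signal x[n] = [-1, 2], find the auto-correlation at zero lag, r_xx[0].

The auto-correlation at zero lag r_xx[0] equals the signal energy.
r_xx[0] = sum of x[n]^2 = (-1)^2 + 2^2
= 1 + 4 = 5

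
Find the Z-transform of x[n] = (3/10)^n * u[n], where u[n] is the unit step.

The Z-transform of a^n * u[n] is z/(z-a) for |z| > |a|.
Here a = 3/10, so X(z) = z/(z - (3/10)) = 10z/(10z - 3)
ROC: |z| > 3/10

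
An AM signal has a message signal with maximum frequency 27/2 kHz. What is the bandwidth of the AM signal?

In AM (double-sideband), the bandwidth is twice the message frequency.
BW = 2 * f_m = 2 * 27/2 kHz = 27 kHz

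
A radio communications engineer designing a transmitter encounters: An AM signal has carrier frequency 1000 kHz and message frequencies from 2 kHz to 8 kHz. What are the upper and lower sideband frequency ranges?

Upper sideband (USB) = fc + [fm_low, fm_high] = 1000 + [2, 8] = [1002, 1008] kHz
Lower sideband (LSB) = fc - [fm_high, fm_low] = 1000 - [8, 2] = [992, 998] kHz
Total occupied spectrum: 992 kHz to 1008 kHz (plus carrier at 1000 kHz)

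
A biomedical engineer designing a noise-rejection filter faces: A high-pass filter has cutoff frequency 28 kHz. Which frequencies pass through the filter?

A high-pass filter passes all frequencies above the cutoff frequency 28 kHz and attenuates lower frequencies.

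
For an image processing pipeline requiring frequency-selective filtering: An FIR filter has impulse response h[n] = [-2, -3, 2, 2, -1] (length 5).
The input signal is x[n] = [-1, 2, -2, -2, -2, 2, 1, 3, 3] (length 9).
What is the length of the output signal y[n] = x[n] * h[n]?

For linear convolution, the output length is:
len(y) = len(x) + len(h) - 1 = 9 + 5 - 1 = 13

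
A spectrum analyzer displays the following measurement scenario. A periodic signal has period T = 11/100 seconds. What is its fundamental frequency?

The fundamental frequency is the reciprocal of the period.
f = 1/T = 1/(11/100) = 100/11 Hz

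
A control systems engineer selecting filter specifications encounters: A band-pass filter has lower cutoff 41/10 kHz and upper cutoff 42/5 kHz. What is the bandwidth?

Bandwidth = f_high - f_low
= 42/5 kHz - 41/10 kHz = 43/10 kHz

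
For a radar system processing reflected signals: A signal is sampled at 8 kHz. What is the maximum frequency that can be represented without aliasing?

The maximum frequency that can be represented without aliasing
is the Nyquist frequency: f_max = f_s / 2 = 8 kHz / 2 = 4 kHz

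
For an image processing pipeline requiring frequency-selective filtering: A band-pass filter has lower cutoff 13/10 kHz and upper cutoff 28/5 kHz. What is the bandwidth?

Bandwidth = f_high - f_low
= 28/5 kHz - 13/10 kHz = 43/10 kHz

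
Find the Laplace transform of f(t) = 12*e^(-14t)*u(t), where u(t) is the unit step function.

Standard Laplace transform pair:
e^(-at)*u(t) <-> 1/(s+a)
With a = 14: L{12*e^(-14t)*u(t)} = 12/(s+14), ROC: Re(s) > -14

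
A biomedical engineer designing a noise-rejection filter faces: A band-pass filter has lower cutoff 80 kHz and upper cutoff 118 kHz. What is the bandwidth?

Bandwidth = f_high - f_low
= 118 kHz - 80 kHz = 38 kHz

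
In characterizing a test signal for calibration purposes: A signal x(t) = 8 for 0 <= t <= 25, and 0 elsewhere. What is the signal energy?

Energy = integral of |x(t)|^2 dt over the signal duration
= 8^2 * 25 = 64 * 25 = 1600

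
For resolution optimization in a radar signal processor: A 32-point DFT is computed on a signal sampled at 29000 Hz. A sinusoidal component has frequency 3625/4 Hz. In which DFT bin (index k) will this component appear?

DFT frequency resolution = f_s/N = 29000/32 = 3625/4 Hz
Bin index k = f_signal / resolution = 3625/4 / 3625/4 = 1
The signal frequency 3625/4 Hz falls in DFT bin k = 1.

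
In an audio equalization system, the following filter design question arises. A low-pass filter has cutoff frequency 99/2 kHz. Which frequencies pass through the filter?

A low-pass filter passes all frequencies below the cutoff frequency 99/2 kHz and attenuates higher frequencies.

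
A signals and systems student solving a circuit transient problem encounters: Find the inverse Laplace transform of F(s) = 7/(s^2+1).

Standard pair: w/(s^2+w^2) <-> sin(wt)*u(t)
Recognize w^2 = 1, so w = 1; numerator 7 = 7*1.
f(t) = 7*sin(t)*u(t)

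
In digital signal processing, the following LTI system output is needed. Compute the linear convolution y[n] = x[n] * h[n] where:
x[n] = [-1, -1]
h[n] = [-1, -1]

y[n] = sum_k x[k]*h[n-k]. Output length = len(x) + len(h) - 1 = 2 + 2 - 1 = 3.
y[0] = -1*-1 = 1
y[1] = -1*-1 + -1*-1 = 2
y[2] = -1*-1 = 1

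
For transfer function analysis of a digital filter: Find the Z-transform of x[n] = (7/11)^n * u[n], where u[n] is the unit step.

The Z-transform of a^n * u[n] is z/(z-a) for |z| > |a|.
Here a = 7/11, so X(z) = z/(z - (7/11)) = 11z/(11z - 7)
ROC: |z| > 7/11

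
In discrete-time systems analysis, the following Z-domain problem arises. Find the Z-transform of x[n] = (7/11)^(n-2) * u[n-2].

Time-shifting property: if X(z) = Z{x[n]}, then Z{x[n-d]} = z^(-d) * X(z)
X(z) = z/(z - 7/11) for x[n] = (7/11)^n * u[n]
Z{x[n-2]} = z^(-2) * z/(z - 7/11) = z^(-1)/(z - 7/11)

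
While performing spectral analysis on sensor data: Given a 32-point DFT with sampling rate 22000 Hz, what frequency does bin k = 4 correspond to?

The frequency of DFT bin k is: f_k = k * f_s / N
f_4 = 4 * 22000 / 32 = 2750 Hz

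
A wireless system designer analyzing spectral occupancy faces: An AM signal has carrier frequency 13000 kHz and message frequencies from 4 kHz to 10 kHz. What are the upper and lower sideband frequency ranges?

Upper sideband (USB) = fc + [fm_low, fm_high] = 13000 + [4, 10] = [13004, 13010] kHz
Lower sideband (LSB) = fc - [fm_high, fm_low] = 13000 - [10, 4] = [12990, 12996] kHz
Total occupied spectrum: 12990 kHz to 13010 kHz (plus carrier at 13000 kHz)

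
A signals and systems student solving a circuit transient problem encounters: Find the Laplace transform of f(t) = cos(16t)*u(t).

Standard pair: cos(wt)*u(t) <-> s/(s^2+w^2)
With w = 16: L{cos(16t)*u(t)} = s/(s^2+256)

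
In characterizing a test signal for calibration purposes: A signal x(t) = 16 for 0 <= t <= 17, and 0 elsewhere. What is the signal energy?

Energy = integral of |x(t)|^2 dt over the signal duration
= 16^2 * 17 = 256 * 17 = 4352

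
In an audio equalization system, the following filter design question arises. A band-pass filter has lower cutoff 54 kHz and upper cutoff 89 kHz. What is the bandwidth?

Bandwidth = f_high - f_low
= 89 kHz - 54 kHz = 35 kHz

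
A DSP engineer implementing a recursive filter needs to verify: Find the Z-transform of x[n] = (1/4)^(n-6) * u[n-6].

Time-shifting property: if X(z) = Z{x[n]}, then Z{x[n-d]} = z^(-d) * X(z)
X(z) = z/(z - 1/4) for x[n] = (1/4)^n * u[n]
Z{x[n-6]} = z^(-6) * z/(z - 1/4) = z^(-5)/(z - 1/4)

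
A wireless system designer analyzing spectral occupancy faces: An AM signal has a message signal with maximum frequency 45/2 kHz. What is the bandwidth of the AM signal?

In AM (double-sideband), the bandwidth is twice the message frequency.
BW = 2 * f_m = 2 * 45/2 kHz = 45 kHz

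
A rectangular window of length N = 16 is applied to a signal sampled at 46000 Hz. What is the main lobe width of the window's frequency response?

For a rectangular window of length N,
the main lobe width in frequency is 2*f_s/N.
= 2*46000/16 = 5750 Hz
This determines the minimum frequency separation for resolving two sinusoids.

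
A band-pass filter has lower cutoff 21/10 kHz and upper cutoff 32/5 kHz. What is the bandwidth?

Bandwidth = f_high - f_low
= 32/5 kHz - 21/10 kHz = 43/10 kHz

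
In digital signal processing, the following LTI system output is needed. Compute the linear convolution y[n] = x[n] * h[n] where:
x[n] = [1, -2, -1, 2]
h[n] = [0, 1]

y[n] = sum_k x[k]*h[n-k]. Output length = len(x) + len(h) - 1 = 4 + 2 - 1 = 5.
y[0] = 1*0 = 0
y[1] = -2*0 + 1*1 = 1
y[2] = -1*0 + -2*1 = -2
y[3] = 2*0 + -1*1 = -1
y[4] = 2*1 = 2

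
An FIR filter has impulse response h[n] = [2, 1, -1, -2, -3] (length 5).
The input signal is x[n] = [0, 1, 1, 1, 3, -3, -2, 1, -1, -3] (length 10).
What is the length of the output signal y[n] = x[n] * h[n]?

For linear convolution, the output length is:
len(y) = len(x) + len(h) - 1 = 10 + 5 - 1 = 14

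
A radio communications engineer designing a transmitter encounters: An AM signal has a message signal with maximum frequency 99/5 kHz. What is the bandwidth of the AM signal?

In AM (double-sideband), the bandwidth is twice the message frequency.
BW = 2 * f_m = 2 * 99/5 kHz = 198/5 kHz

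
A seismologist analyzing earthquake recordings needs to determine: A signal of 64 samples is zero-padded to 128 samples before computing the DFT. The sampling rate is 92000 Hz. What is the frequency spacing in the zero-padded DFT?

Original DFT: N = 64, resolution = f_s/N = 92000/64 = 2875/2 Hz
Zero-padded DFT: N = 128, resolution = f_s/N = 92000/128 = 2875/4 Hz
Zero-padding interpolates the spectrum (finer frequency grid)
but does NOT improve the true spectral resolution (ability to resolve close frequencies).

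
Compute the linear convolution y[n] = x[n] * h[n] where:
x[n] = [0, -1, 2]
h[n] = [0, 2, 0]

y[n] = sum_k x[k]*h[n-k]. Output length = len(x) + len(h) - 1 = 3 + 3 - 1 = 5.
y[0] = 0*0 = 0
y[1] = -1*0 + 0*2 = 0
y[2] = 2*0 + -1*2 + 0*0 = -2
y[3] = 2*2 + -1*0 = 4
y[4] = 2*0 = 0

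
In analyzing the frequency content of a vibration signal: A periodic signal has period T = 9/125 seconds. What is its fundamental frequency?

The fundamental frequency is the reciprocal of the period.
f = 1/T = 1/(9/125) = 125/9 Hz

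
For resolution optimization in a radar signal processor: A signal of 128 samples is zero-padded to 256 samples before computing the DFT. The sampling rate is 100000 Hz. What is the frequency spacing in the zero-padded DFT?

Original DFT: N = 128, resolution = f_s/N = 100000/128 = 3125/4 Hz
Zero-padded DFT: N = 256, resolution = f_s/N = 100000/256 = 3125/8 Hz
Zero-padding interpolates the spectrum (finer frequency grid)
but does NOT improve the true spectral resolution (ability to resolve close frequencies).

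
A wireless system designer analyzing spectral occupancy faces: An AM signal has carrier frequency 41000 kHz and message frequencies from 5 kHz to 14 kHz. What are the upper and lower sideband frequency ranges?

Upper sideband (USB) = fc + [fm_low, fm_high] = 41000 + [5, 14] = [41005, 41014] kHz
Lower sideband (LSB) = fc - [fm_high, fm_low] = 41000 - [14, 5] = [40986, 40995] kHz
Total occupied spectrum: 40986 kHz to 41014 kHz (plus carrier at 41000 kHz)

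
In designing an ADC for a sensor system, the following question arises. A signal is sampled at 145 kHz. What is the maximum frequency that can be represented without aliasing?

The maximum frequency that can be represented without aliasing
is the Nyquist frequency: f_max = f_s / 2 = 145 kHz / 2 = 145/2 kHz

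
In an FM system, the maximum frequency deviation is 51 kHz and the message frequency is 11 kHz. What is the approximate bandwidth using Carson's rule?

Carson's rule: BW = 2*(delta_f + f_m)
= 2*(51 + 11) kHz = 124 kHz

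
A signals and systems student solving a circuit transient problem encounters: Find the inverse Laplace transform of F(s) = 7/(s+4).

Standard pair: k/(s+a) <-> k*e^(-at)*u(t)
With k=7, a=4: f(t) = 7*e^(-4t)*u(t)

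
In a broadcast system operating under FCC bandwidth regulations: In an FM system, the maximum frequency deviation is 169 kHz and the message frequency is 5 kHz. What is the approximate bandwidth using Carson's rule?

Carson's rule: BW = 2*(delta_f + f_m)
= 2*(169 + 5) kHz = 348 kHz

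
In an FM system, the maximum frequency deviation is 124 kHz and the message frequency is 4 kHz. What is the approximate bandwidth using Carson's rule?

Carson's rule: BW = 2*(delta_f + f_m)
= 2*(124 + 4) kHz = 256 kHz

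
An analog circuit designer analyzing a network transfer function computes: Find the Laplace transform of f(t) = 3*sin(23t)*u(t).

Standard pair: sin(wt)*u(t) <-> w/(s^2+w^2)
With w = 23: L{3*sin(23t)*u(t)} = 69/(s^2+529)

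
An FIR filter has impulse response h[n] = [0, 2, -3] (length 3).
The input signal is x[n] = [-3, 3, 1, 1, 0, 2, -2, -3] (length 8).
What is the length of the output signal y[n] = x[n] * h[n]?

For linear convolution, the output length is:
len(y) = len(x) + len(h) - 1 = 8 + 3 - 1 = 10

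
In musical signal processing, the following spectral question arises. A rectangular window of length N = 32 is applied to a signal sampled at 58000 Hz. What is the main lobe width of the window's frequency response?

For a rectangular window of length N,
the main lobe width in frequency is 2*f_s/N.
= 2*58000/32 = 3625 Hz
This determines the minimum frequency separation for resolving two sinusoids.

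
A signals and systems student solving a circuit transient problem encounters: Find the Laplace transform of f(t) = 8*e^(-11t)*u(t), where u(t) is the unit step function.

Standard Laplace transform pair:
e^(-at)*u(t) <-> 1/(s+a)
With a = 11: L{8*e^(-11t)*u(t)} = 8/(s+11), ROC: Re(s) > -11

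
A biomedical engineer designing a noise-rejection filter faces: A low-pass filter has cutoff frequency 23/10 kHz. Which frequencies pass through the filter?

A low-pass filter passes all frequencies below the cutoff frequency 23/10 kHz and attenuates higher frequencies.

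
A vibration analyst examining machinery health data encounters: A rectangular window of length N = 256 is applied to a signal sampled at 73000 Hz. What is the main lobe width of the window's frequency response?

For a rectangular window of length N,
the main lobe width in frequency is 2*f_s/N.
= 2*73000/256 = 9125/16 Hz
This determines the minimum frequency separation for resolving two sinusoids.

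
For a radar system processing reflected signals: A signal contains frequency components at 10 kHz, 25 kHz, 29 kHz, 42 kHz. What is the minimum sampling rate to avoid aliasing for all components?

The highest frequency component is f_max = 42 kHz.
Nyquist rate = 2 * f_max = 2 * 42 kHz = 84 kHz.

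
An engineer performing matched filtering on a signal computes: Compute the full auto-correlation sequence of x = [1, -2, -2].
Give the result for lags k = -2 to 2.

r_xx[k] = sum_m x[m]*x[m+k], indexed from 0, for k = -2 to 2:
  r_xx[-2] = x[2]*x[0] = -2
  r_xx[-1] = x[1]*x[0] + x[2]*x[1] = 2
  r_xx[0] = x[0]*x[0] + x[1]*x[1] + x[2]*x[2] = 9
  r_xx[1] = x[0]*x[1] + x[1]*x[2] = 2
  r_xx[2] = x[0]*x[2] = -2
r_xx = [-2, 2, 9, 2, -2]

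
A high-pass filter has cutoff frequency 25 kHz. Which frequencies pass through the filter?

A high-pass filter passes all frequencies above the cutoff frequency 25 kHz and attenuates lower frequencies.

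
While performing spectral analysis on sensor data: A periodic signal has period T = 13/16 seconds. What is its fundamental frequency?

The fundamental frequency is the reciprocal of the period.
f = 1/T = 1/(13/16) = 16/13 Hz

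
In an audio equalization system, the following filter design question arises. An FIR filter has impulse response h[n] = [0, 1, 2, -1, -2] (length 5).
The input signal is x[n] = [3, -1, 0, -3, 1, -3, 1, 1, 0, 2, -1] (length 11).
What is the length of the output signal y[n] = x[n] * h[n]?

For linear convolution, the output length is:
len(y) = len(x) + len(h) - 1 = 11 + 5 - 1 = 15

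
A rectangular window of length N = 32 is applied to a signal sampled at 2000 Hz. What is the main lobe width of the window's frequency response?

For a rectangular window of length N,
the main lobe width in frequency is 2*f_s/N.
= 2*2000/32 = 125 Hz
This determines the minimum frequency separation for resolving two sinusoids.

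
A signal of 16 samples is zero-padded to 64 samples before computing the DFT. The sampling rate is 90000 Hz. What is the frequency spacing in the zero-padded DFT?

Original DFT: N = 16, resolution = f_s/N = 90000/16 = 5625 Hz
Zero-padded DFT: N = 64, resolution = f_s/N = 90000/64 = 5625/4 Hz
Zero-padding interpolates the spectrum (finer frequency grid)
but does NOT improve the true spectral resolution (ability to resolve close frequencies).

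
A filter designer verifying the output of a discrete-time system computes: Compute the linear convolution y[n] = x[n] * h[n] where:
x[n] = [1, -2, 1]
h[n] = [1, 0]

y[n] = sum_k x[k]*h[n-k]. Output length = len(x) + len(h) - 1 = 3 + 2 - 1 = 4.
y[0] = 1*1 = 1
y[1] = -2*1 + 1*0 = -2
y[2] = 1*1 + -2*0 = 1
y[3] = 1*0 = 0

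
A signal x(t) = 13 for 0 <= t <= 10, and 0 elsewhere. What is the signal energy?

Energy = integral of |x(t)|^2 dt over the signal duration
= 13^2 * 10 = 169 * 10 = 1690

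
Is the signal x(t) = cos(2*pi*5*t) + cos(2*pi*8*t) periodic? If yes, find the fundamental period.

f1 = 5 Hz, f2 = 8 Hz
Period T1 = 1/5, T2 = 1/8
Ratio T1/T2 = 8/5, which is rational.
The signal is periodic with fundamental period T = 1/GCD(5,8) = 1 s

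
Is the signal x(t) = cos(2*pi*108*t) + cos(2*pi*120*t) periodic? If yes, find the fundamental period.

f1 = 108 Hz, f2 = 120 Hz
Period T1 = 1/108, T2 = 1/120
Ratio T1/T2 = 120/108, which is rational.
The signal is periodic with fundamental period T = 1/GCD(108,120) = 1/12 s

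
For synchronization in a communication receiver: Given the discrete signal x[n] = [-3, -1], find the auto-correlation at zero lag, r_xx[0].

The auto-correlation at zero lag r_xx[0] equals the signal energy.
r_xx[0] = sum of x[n]^2 = (-3)^2 + (-1)^2
= 9 + 1 = 10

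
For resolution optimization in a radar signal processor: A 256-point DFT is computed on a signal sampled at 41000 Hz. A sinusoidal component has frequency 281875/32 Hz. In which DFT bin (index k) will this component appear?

DFT frequency resolution = f_s/N = 41000/256 = 5125/32 Hz
Bin index k = f_signal / resolution = 281875/32 / 5125/32 = 55
The signal frequency 281875/32 Hz falls in DFT bin k = 55.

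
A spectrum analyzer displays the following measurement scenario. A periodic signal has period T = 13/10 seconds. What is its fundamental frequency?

The fundamental frequency is the reciprocal of the period.
f = 1/T = 1/(13/10) = 10/13 Hz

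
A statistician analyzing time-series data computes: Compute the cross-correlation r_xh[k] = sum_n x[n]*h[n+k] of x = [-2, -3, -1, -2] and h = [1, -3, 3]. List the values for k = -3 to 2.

Both sequences indexed from 0 and zero outside their support.
Lags with overlap: k = -3 to 2.
  r_xh[-3] = x[3]*h[0] = -2
  r_xh[-2] = x[2]*h[0] + x[3]*h[1] = 5
  r_xh[-1] = x[1]*h[0] + x[2]*h[1] + x[3]*h[2] = -6
  r_xh[0] = x[0]*h[0] + x[1]*h[1] + x[2]*h[2] = 4
  r_xh[1] = x[0]*h[1] + x[1]*h[2] = -3
  r_xh[2] = x[0]*h[2] = -6
r_xh = [-2, 5, -6, 4, -3, -6] (for k = -3, ..., 2)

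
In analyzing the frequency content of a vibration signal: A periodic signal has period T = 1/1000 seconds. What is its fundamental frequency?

The fundamental frequency is the reciprocal of the period.
f = 1/T = 1/(1/1000) = 1000 Hz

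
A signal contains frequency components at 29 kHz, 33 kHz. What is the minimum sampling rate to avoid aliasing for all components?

The highest frequency component is f_max = 33 kHz.
Nyquist rate = 2 * f_max = 2 * 33 kHz = 66 kHz.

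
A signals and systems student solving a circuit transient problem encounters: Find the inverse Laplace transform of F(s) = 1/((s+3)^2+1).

Standard pair: w/((s+a)^2+w^2) <-> e^(-at)*sin(wt)*u(t)
With a=3, w=1: f(t) = e^(-3t)*sin(t)*u(t)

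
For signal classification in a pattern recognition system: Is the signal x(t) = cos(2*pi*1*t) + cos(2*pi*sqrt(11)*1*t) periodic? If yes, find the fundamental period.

f1 = 1 Hz, f2 = 1*sqrt(11) Hz
Ratio f2/f1 = sqrt(11), which is irrational.
Since the frequency ratio is irrational, no common period exists.
The signal is not periodic.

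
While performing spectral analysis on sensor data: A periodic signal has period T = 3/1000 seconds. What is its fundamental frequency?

The fundamental frequency is the reciprocal of the period.
f = 1/T = 1/(3/1000) = 1000/3 Hz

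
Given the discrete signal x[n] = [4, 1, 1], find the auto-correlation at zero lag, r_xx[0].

The auto-correlation at zero lag r_xx[0] equals the signal energy.
r_xx[0] = sum of x[n]^2 = 4^2 + 1^2 + 1^2
= 16 + 1 + 1 = 18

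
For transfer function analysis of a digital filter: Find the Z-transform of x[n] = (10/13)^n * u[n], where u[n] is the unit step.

The Z-transform of a^n * u[n] is z/(z-a) for |z| > |a|.
Here a = 10/13, so X(z) = z/(z - (10/13)) = 13z/(13z - 10)
ROC: |z| > 10/13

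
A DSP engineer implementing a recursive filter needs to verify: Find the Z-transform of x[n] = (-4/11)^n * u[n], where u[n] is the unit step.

The Z-transform of a^n * u[n] is z/(z-a) for |z| > |a|.
Here a = -4/11, so X(z) = z/(z - (-4/11)) = 11z/(11z + 4)
ROC: |z| > 4/11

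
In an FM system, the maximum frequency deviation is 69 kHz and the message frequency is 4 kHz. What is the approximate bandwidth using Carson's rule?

Carson's rule: BW = 2*(delta_f + f_m)
= 2*(69 + 4) kHz = 146 kHz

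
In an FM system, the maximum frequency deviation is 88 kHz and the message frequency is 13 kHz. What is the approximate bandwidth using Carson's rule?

Carson's rule: BW = 2*(delta_f + f_m)
= 2*(88 + 13) kHz = 202 kHz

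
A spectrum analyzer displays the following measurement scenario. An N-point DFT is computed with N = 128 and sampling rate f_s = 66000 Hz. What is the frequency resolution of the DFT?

DFT frequency resolution = f_s / N
= 66000 / 128 = 4125/8 Hz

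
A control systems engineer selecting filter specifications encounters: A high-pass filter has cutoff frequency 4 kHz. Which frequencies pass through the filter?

A high-pass filter passes all frequencies above the cutoff frequency 4 kHz and attenuates lower frequencies.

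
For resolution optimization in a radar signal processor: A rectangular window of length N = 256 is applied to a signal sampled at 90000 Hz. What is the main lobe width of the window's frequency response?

For a rectangular window of length N,
the main lobe width in frequency is 2*f_s/N.
= 2*90000/256 = 5625/8 Hz
This determines the minimum frequency separation for resolving two sinusoids.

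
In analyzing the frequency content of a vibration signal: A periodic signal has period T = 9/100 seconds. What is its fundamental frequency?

The fundamental frequency is the reciprocal of the period.
f = 1/T = 1/(9/100) = 100/9 Hz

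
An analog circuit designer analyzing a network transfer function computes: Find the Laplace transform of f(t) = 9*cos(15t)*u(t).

Standard pair: cos(wt)*u(t) <-> s/(s^2+w^2)
With w = 15: L{9*cos(15t)*u(t)} = 9s/(s^2+225)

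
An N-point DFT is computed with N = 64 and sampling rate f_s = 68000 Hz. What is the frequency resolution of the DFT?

DFT frequency resolution = f_s / N
= 68000 / 64 = 2125/2 Hz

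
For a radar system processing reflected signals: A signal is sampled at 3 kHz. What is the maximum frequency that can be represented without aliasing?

The maximum frequency that can be represented without aliasing
is the Nyquist frequency: f_max = f_s / 2 = 3 kHz / 2 = 3/2 kHz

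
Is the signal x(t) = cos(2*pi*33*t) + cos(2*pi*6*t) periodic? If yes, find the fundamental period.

f1 = 33 Hz, f2 = 6 Hz
Period T1 = 1/33, T2 = 1/6
Ratio T1/T2 = 6/33, which is rational.
The signal is periodic with fundamental period T = 1/GCD(33,6) = 1/3 s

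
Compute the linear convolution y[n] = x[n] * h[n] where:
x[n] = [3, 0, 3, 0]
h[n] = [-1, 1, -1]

y[n] = sum_k x[k]*h[n-k]. Output length = len(x) + len(h) - 1 = 4 + 3 - 1 = 6.
y[0] = 3*-1 = -3
y[1] = 0*-1 + 3*1 = 3
y[2] = 3*-1 + 0*1 + 3*-1 = -6
y[3] = 0*-1 + 3*1 + 0*-1 = 3
y[4] = 0*1 + 3*-1 = -3
y[5] = 0*-1 = 0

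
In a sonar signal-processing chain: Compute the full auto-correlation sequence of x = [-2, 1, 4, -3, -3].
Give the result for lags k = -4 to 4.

r_xx[k] = sum_m x[m]*x[m+k], indexed from 0, for k = -4 to 4:
  r_xx[-4] = x[4]*x[0] = 6
  r_xx[-3] = x[3]*x[0] + x[4]*x[1] = 3
  r_xx[-2] = x[2]*x[0] + x[3]*x[1] + x[4]*x[2] = -23
  r_xx[-1] = x[1]*x[0] + x[2]*x[1] + x[3]*x[2] + x[4]*x[3] = -1
  r_xx[0] = x[0]*x[0] + x[1]*x[1] + x[2]*x[2] + x[3]*x[3] + x[4]*x[4] = 39
  r_xx[1] = x[0]*x[1] + x[1]*x[2] + x[2]*x[3] + x[3]*x[4] = -1
  r_xx[2] = x[0]*x[2] + x[1]*x[3] + x[2]*x[4] = -23
  r_xx[3] = x[0]*x[3] + x[1]*x[4] = 3
  r_xx[4] = x[0]*x[4] = 6
r_xx = [6, 3, -23, -1, 39, -1, -23, 3, 6]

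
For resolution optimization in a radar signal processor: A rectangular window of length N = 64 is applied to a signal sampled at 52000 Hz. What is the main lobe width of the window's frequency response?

For a rectangular window of length N,
the main lobe width in frequency is 2*f_s/N.
= 2*52000/64 = 1625 Hz
This determines the minimum frequency separation for resolving two sinusoids.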